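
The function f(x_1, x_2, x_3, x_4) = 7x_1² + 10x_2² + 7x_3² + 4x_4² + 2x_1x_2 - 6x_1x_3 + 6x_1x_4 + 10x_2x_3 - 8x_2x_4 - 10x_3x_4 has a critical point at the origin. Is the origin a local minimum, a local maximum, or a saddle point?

local minimum

The Hessian at the origin is H = [[14, 2, -6, 6], [2, 20, 10, -8], [-6, 10, 14, -10], [6, -8, -10, 8]].
Congruent diagonalization of H (simultaneous row and column reduction) yields pivots 14, 138/7, 376/69, 12/47.
That gives 4 positive pivots.
H is positive definite, so the origin is a strict local minimum.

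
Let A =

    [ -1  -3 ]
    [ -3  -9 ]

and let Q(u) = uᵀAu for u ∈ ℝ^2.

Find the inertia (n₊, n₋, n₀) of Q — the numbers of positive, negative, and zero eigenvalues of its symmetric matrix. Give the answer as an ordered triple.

Row-reducing A symmetrically gives the diagonal entries -1, 0.
So there are 1 negative, 1 zero pivots.

(0, 1, 1)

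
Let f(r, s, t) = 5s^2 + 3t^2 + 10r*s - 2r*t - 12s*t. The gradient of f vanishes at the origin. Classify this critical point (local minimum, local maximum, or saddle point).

The Hessian at the origin is H = [[0, 10, -2], [10, 10, -12], [-2, -12, 6]].
H is indefinite, so the origin is a saddle point.

saddle point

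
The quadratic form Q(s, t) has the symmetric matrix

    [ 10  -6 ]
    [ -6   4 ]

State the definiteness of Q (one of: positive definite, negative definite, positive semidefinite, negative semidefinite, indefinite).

Leading principal minors: Δ_1 = 10, Δ_2 = 4.
All leading principal minors are positive, so by Sylvester's criterion Q is positive definite.

positive definite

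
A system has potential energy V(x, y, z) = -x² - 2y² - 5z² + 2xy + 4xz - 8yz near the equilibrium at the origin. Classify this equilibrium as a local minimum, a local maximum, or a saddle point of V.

saddle point

The Hessian at the origin is H = [[-2, 2, 4], [2, -4, -8], [4, -8, -10]].
Row-reducing H symmetrically gives the diagonal entries -2, -2, 6.
So there are 1 positive, 2 negative pivots.
H is indefinite, so the origin is a saddle point.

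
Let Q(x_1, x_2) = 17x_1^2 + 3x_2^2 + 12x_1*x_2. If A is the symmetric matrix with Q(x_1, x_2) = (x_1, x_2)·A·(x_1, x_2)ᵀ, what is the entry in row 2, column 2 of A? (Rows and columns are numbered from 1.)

3

The coefficient of x_2^2 in Q is 3, and that is exactly A[2,2].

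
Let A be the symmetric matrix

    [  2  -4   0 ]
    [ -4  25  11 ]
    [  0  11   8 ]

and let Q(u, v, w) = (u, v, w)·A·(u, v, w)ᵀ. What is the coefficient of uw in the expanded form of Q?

0

The coefficient of uw is A[1,3] + A[3,1] = 2·0 = 0.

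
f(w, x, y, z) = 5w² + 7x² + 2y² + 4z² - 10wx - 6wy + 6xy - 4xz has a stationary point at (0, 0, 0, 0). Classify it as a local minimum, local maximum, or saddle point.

local minimum

The Hessian at the origin is H = [[10, -10, -6, 0], [-10, 14, 6, -4], [-6, 6, 4, 0], [0, -4, 0, 8]].
An LDLᵀ factorisation of H has diagonal entries 10, 4, 2/5, 4.
So there are 4 positive pivots.
H is positive definite, so the origin is a strict local minimum.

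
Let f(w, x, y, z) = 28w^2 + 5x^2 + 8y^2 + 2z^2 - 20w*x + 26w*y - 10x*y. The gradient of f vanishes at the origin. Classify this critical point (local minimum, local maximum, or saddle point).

The Hessian at the origin is H = [[56, -20, 26, 0], [-20, 10, -10, 0], [26, -10, 16, 0], [0, 0, 0, 4]].
Applying the same elementary operations to the rows and columns of H produces a congruent diagonal matrix with entries 56, 20/7, 15/4, 4.
So there are 4 positive pivots.
H is positive definite, so the origin is a strict local minimum.

local minimum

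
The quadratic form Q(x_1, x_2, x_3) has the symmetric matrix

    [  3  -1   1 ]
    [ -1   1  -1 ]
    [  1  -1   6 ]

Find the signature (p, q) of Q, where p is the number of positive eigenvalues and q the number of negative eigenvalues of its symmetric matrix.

(3, 0)

Congruent diagonalization of A (simultaneous row and column reduction) yields pivots 3, 2/3, 5.
That gives 3 positive pivots.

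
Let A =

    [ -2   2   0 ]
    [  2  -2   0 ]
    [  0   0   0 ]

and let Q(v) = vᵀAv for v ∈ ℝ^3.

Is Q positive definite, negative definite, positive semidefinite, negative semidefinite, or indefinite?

negative semidefinite

Symmetric row and column elimination reduces A to a congruent diagonal form with pivots -2, 0, 0.
Counting signs: 1 negative, 2 zero.
Hence Q is negative semidefinite.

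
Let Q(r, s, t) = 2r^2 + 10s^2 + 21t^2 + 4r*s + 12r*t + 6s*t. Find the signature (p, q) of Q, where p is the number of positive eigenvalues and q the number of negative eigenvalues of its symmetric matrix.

(3, 0)

Write A = [[2, 2, 6], [2, 10, 3], [6, 3, 21]].
Applying the same elementary operations to the rows and columns of A produces a congruent diagonal matrix with entries 2, 8, 15/8.
Counting signs: 3 positive.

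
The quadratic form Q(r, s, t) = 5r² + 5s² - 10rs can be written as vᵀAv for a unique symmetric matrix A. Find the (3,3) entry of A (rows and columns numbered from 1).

0

The coefficient of t² in Q is 0, and that is exactly A[3,3].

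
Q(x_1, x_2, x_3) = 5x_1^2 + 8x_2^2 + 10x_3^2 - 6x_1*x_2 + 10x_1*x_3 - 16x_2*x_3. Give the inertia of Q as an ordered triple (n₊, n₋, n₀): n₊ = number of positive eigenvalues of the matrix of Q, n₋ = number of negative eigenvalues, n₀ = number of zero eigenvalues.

Write A = [[5, -3, 5], [-3, 8, -8], [5, -8, 10]].
Congruent diagonalization of A (simultaneous row and column reduction) yields pivots 5, 31/5, 30/31.
Counting signs: 3 positive.

(3, 0, 0)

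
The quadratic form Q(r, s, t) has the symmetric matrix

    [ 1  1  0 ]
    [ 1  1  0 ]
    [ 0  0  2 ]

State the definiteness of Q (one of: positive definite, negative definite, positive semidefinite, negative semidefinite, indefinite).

positive semidefinite

Congruent diagonalization of A (simultaneous row and column reduction) yields pivots 1, 0, 2.
That gives 2 positive, 1 zero pivots.
Hence Q is positive semidefinite.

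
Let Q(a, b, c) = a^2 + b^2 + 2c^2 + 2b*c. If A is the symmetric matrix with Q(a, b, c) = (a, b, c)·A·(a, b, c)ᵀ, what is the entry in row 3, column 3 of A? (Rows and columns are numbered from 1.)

The coefficient of c^2 in Q is 2, and that is exactly A[3,3].

2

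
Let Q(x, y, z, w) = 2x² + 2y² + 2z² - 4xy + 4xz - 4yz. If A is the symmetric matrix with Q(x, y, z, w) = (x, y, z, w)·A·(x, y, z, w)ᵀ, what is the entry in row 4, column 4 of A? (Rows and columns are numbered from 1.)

The coefficient of w² in Q is 0, and that is exactly A[4,4].

0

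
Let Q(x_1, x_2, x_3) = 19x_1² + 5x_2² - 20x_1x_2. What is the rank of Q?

2

Write A = [[19, -10, 0], [-10, 5, 0], [0, 0, 0]].
Applying the same elementary operations to the rows and columns of A produces a congruent diagonal matrix with entries 19, -5/19, 0.
So there are 1 positive, 1 negative, 1 zero pivots.
The rank is the number of nonzero pivots: 2.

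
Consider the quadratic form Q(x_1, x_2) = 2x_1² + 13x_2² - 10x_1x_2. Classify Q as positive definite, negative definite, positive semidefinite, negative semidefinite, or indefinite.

positive definite

The symmetric matrix of Q is A = [[2, -5], [-5, 13]].
Leading principal minors: Δ_1 = 2, Δ_2 = 1.
All leading principal minors are positive, so by Sylvester's criterion Q is positive definite.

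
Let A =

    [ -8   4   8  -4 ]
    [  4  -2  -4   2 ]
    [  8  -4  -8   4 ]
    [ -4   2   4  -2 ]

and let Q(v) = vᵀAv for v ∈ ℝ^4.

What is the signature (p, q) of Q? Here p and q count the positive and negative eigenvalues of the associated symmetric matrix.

(0, 1)

Congruent diagonalization of A (simultaneous row and column reduction) yields pivots -8, 0, 0, 0.
Counting signs: 1 negative, 3 zero.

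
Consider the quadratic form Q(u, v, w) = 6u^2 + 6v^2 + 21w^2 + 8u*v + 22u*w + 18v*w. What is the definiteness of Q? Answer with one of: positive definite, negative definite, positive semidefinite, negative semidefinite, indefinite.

positive semidefinite

Write A = [[6, 4, 11], [4, 6, 9], [11, 9, 21]].
Row-reducing A symmetrically gives the diagonal entries 6, 10/3, 0.
So there are 2 positive, 1 zero pivots.
Hence Q is positive semidefinite.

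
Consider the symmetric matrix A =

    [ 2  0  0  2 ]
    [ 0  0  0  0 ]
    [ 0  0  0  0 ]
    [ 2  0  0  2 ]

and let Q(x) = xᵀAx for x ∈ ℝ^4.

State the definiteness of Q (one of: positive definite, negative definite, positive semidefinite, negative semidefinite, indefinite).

positive semidefinite

Congruent diagonalization of A (simultaneous row and column reduction) yields pivots 2, 0, 0, 0.
Counting signs: 1 positive, 3 zero.
Hence Q is positive semidefinite.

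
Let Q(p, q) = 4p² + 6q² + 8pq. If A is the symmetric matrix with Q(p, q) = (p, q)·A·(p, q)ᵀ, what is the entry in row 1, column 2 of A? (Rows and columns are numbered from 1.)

4

The coefficient of p·q in Q is 8. For a symmetric A this equals A[1,2] + A[2,1] = 2·A[1,2].
So A[1,2] = 8/2 = 4.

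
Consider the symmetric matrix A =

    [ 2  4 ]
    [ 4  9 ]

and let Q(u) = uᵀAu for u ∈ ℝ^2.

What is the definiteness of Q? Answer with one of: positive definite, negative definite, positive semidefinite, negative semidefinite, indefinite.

positive definite

Symmetric row and column elimination reduces A to a congruent diagonal form with pivots 2, 1.
Counting signs: 2 positive.
Hence Q is positive definite.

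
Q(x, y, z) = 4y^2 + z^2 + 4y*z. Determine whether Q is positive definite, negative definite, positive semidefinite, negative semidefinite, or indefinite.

The symmetric matrix is A = [[0, 0, 0], [0, 4, 2], [0, 2, 1]].
Row-reducing A symmetrically gives the diagonal entries 0, 4, 0.
So there are 1 positive, 2 zero pivots.
Hence Q is positive semidefinite.

positive semidefinite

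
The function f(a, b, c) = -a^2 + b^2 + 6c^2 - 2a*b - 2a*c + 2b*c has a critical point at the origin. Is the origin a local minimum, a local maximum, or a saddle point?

The Hessian at the origin is H = [[-2, -2, -2], [-2, 2, 2], [-2, 2, 12]].
Row-reducing H symmetrically gives the diagonal entries -2, 4, 10.
That gives 2 positive, 1 negative pivots.
H is indefinite, so the origin is a saddle point.

saddle point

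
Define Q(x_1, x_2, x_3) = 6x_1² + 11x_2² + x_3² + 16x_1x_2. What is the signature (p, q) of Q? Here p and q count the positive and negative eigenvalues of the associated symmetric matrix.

The associated matrix is A = [[6, 8, 0], [8, 11, 0], [0, 0, 1]].
Row-reducing A symmetrically gives the diagonal entries 6, 1/3, 1.
Counting signs: 3 positive.

(3, 0)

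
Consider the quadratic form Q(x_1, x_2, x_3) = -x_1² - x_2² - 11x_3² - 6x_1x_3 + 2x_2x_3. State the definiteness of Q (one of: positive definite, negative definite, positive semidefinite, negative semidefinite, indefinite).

Write A = [[-1, 0, -3], [0, -1, 1], [-3, 1, -11]].
Row-reducing A symmetrically gives the diagonal entries -1, -1, -1.
Counting signs: 3 negative.
Hence Q is negative definite.

negative definite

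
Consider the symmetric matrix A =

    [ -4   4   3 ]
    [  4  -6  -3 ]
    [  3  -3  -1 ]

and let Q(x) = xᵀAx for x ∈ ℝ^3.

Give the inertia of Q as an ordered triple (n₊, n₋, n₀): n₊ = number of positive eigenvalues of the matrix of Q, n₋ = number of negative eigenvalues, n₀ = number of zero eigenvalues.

(1, 2, 0)

Symmetric row and column elimination reduces A to a congruent diagonal form with pivots -4, -2, 5/4.
Counting signs: 1 positive, 2 negative.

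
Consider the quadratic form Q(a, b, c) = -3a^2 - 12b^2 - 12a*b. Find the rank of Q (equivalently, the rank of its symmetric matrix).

Write A = [[-3, -6, 0], [-6, -12, 0], [0, 0, 0]].
Congruent diagonalization of A (simultaneous row and column reduction) yields pivots -3, 0, 0.
Counting signs: 1 negative, 2 zero.
The rank is the number of nonzero pivots: 1.

1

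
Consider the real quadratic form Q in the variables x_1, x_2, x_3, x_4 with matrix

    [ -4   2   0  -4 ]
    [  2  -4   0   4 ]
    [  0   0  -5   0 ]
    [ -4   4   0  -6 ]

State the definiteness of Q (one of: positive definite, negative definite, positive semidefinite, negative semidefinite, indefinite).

Applying the same elementary operations to the rows and columns of A produces a congruent diagonal matrix with entries -4, -3, -5, -2/3.
So there are 4 negative pivots.
Hence Q is negative definite.

negative definite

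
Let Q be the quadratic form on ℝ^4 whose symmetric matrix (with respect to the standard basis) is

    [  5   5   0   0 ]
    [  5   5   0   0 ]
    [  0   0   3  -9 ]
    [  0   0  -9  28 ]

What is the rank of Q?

3

Congruent diagonalization of A (simultaneous row and column reduction) yields pivots 5, 0, 3, 1.
That gives 3 positive, 1 zero pivots.
The rank is the number of nonzero pivots: 3.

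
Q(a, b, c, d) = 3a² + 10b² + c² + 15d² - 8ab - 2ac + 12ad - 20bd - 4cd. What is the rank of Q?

Write A = [[3, -4, -1, 6], [-4, 10, 0, -10], [-1, 0, 1, -2], [6, -10, -2, 15]].
Congruent diagonalization of A (simultaneous row and column reduction) yields pivots 3, 14/3, 2/7, 1.
So there are 4 positive pivots.
The rank is the number of nonzero pivots: 4.

4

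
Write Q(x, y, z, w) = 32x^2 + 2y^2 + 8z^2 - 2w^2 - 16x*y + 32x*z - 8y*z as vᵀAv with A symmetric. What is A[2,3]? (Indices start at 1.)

-4

The coefficient of y·z in Q is -8. For a symmetric A this equals A[2,3] + A[3,2] = 2·A[2,3].
So A[2,3] = -8/2 = -4.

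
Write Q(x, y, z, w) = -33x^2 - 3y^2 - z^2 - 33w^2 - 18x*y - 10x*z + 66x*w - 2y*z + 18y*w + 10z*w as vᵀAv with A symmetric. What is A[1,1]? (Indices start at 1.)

-33

The coefficient of x^2 in Q is -33, and that is exactly A[1,1].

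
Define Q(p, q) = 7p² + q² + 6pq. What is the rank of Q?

2

The symmetric matrix is A = [[7, 3], [3, 1]].
Row-reducing A symmetrically gives the diagonal entries 7, -2/7.
Counting signs: 1 positive, 1 negative.
The rank is the number of nonzero pivots: 2.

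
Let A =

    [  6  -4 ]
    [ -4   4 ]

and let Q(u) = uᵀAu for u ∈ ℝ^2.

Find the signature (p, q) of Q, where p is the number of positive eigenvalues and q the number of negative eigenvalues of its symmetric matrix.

(2, 0)

An LDLᵀ factorisation of A has diagonal entries 6, 4/3.
So there are 2 positive pivots.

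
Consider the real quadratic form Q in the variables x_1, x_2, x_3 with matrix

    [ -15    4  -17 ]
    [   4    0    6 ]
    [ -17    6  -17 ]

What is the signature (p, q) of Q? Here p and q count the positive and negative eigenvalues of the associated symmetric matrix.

(2, 1)

Row-reducing A symmetrically gives the diagonal entries -15, 16/15, 1/4.
Counting signs: 2 positive, 1 negative.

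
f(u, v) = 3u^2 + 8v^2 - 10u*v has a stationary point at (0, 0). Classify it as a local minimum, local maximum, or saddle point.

saddle point

The Hessian at the origin is H = [[6, -10], [-10, 16]].
det H = 6·16 − (-10)² = -4 < 0, so H is indefinite.
Therefore the origin is a saddle point.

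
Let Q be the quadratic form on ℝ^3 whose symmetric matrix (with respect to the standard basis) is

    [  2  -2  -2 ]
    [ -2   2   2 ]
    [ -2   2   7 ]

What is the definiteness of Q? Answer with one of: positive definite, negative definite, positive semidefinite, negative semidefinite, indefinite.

Symmetric row and column elimination reduces A to a congruent diagonal form with pivots 2, 0, 5.
Counting signs: 2 positive, 1 zero.
Hence Q is positive semidefinite.

positive semidefinite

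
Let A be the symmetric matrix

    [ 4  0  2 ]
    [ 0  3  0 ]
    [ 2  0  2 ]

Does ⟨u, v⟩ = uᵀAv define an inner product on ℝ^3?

yes

Congruent diagonalization of A (simultaneous row and column reduction) yields pivots 4, 3, 1.
That gives 3 positive pivots.
Hence Q is positive definite.
⟨·,·⟩ is an inner product exactly when A is positive definite.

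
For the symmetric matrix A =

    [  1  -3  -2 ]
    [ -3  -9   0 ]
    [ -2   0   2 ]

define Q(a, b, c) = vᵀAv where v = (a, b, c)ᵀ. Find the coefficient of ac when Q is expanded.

-4

The coefficient of ac is A[1,3] + A[3,1] = 2·(-2) = -4.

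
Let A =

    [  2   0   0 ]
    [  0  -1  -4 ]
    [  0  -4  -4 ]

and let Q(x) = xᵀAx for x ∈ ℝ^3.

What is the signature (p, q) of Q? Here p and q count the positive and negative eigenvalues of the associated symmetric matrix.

(2, 1)

An LDLᵀ factorisation of A has diagonal entries 2, -1, 12.
Counting signs: 2 positive, 1 negative.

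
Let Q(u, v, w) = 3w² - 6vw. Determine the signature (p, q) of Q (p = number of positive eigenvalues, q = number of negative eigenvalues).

The symmetric matrix is A = [[0, 0, 0], [0, 0, -3], [0, -3, 3]].
By Sylvester's law of inertia any congruent diagonalization of A has 1 positive, 1 negative and 1 zero entries.

(1, 1)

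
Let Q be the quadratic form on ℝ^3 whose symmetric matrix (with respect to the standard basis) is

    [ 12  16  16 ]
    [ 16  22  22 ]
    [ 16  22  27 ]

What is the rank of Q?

3

Symmetric row and column elimination reduces A to a congruent diagonal form with pivots 12, 2/3, 5.
That gives 3 positive pivots.
The rank is the number of nonzero pivots: 3.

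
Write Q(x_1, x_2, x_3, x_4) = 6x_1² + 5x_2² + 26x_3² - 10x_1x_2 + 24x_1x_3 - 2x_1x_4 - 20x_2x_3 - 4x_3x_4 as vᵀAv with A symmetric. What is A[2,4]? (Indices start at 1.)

0

The coefficient of x_2·x_4 in Q is 0. For a symmetric A this equals A[2,4] + A[4,2] = 2·A[2,4].
So A[2,4] = 0/2 = 0.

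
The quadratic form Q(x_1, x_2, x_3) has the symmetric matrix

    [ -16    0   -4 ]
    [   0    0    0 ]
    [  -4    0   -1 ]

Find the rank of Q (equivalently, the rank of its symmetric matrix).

1

Congruent diagonalization of A (simultaneous row and column reduction) yields pivots -16, 0, 0.
So there are 1 negative, 2 zero pivots.
The rank is the number of nonzero pivots: 1.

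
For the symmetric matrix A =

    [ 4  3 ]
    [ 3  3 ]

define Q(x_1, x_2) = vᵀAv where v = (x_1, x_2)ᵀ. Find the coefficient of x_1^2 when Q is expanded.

The coefficient of x_1^2 is the diagonal entry A[1,1] = 4.

4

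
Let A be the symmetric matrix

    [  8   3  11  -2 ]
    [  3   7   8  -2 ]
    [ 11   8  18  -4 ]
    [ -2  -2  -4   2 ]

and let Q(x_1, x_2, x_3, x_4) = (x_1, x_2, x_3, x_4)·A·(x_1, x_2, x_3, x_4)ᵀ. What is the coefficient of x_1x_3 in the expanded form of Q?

22

The coefficient of x_1x_3 is A[1,3] + A[3,1] = 2·11 = 22.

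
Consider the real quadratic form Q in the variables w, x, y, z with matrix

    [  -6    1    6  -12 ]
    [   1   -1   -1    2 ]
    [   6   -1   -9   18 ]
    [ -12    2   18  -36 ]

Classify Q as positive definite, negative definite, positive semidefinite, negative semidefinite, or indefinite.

Applying the same elementary operations to the rows and columns of A produces a congruent diagonal matrix with entries -6, -5/6, -3, 0.
So there are 3 negative, 1 zero pivots.
Hence Q is negative semidefinite.

negative semidefinite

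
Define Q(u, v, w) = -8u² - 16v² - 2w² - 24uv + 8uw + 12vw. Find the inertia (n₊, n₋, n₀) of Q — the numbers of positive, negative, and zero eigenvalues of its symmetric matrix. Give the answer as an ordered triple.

(1, 1, 1)

The symmetric matrix is A = [[-8, -12, 4], [-12, -16, 6], [4, 6, -2]].
Congruent diagonalization of A (simultaneous row and column reduction) yields pivots -8, 2, 0.
Counting signs: 1 positive, 1 negative, 1 zero.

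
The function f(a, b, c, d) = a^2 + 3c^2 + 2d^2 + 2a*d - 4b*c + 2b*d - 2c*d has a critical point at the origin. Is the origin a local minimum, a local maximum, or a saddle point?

The Hessian at the origin is H = [[2, 0, 0, 2], [0, 0, -4, 2], [0, -4, 6, -2], [2, 2, -2, 4]].
H is indefinite, so the origin is a saddle point.

saddle point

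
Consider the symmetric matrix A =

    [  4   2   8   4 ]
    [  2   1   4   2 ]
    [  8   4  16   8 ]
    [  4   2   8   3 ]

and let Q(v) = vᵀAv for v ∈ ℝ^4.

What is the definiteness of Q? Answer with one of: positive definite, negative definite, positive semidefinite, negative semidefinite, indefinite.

indefinite

Congruent diagonalization of A (simultaneous row and column reduction) yields pivots 4, 0, 0, -1.
Counting signs: 1 positive, 1 negative, 2 zero.
Hence Q is indefinite.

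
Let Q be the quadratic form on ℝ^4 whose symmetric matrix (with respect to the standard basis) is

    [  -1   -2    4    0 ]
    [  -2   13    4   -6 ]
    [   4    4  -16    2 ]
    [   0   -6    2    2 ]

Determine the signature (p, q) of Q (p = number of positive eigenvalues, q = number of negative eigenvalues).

(2, 2)

Applying the same elementary operations to the rows and columns of A produces a congruent diagonal matrix with entries -1, 17, -16/17, 1/4.
That gives 2 positive, 2 negative pivots.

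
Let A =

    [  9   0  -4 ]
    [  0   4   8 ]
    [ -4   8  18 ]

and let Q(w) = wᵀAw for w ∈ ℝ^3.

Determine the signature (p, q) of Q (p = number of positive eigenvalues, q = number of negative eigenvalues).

Row-reducing A symmetrically gives the diagonal entries 9, 4, 2/9.
So there are 3 positive pivots.

(3, 0)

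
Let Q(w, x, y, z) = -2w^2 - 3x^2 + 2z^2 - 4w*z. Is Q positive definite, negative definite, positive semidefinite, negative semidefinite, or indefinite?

The associated matrix is A = [[-2, 0, 0, -2], [0, -3, 0, 0], [0, 0, 0, 0], [-2, 0, 0, 2]].
Congruent diagonalization of A (simultaneous row and column reduction) yields pivots -2, -3, 0, 4.
That gives 1 positive, 2 negative, 1 zero pivots.
Hence Q is indefinite.

indefinite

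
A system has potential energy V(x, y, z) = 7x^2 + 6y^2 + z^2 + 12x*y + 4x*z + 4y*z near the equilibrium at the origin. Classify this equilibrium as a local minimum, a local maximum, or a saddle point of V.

The Hessian at the origin is H = [[14, 12, 4], [12, 12, 4], [4, 4, 2]].
Row-reducing H symmetrically gives the diagonal entries 14, 12/7, 2/3.
Counting signs: 3 positive.
H is positive definite, so the origin is a strict local minimum.

local minimum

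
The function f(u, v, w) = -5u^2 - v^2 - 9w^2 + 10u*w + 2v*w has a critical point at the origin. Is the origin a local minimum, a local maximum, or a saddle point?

The Hessian at the origin is H = [[-10, 0, 10], [0, -2, 2], [10, 2, -18]].
Symmetric row and column elimination reduces H to a congruent diagonal form with pivots -10, -2, -6.
Counting signs: 3 negative.
H is negative definite, so the origin is a strict local maximum.

local maximum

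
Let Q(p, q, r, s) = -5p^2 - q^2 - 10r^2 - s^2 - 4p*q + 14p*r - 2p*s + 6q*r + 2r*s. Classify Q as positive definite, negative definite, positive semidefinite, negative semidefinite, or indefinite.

negative semidefinite

The associated matrix is A = [[-5, -2, 7, -1], [-2, -1, 3, 0], [7, 3, -10, 1], [-1, 0, 1, -1]].
Row-reducing A symmetrically gives the diagonal entries -5, -1/5, 0, 0.
So there are 2 negative, 2 zero pivots.
Hence Q is negative semidefinite.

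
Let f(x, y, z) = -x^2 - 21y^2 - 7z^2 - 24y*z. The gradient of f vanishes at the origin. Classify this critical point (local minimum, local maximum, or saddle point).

The Hessian at the origin is H = [[-2, 0, 0], [0, -42, -24], [0, -24, -14]].
An LDLᵀ factorisation of H has diagonal entries -2, -42, -2/7.
Counting signs: 3 negative.
H is negative definite, so the origin is a strict local maximum.

local maximum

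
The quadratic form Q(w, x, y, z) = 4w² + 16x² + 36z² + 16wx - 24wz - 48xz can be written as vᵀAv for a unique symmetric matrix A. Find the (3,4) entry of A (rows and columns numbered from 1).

0

The coefficient of y·z in Q is 0. For a symmetric A this equals A[3,4] + A[4,3] = 2·A[3,4].
So A[3,4] = 0/2 = 0.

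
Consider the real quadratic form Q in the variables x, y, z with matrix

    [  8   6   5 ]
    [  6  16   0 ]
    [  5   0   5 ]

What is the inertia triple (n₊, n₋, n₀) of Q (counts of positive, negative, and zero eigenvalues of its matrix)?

Congruent diagonalization of A (simultaneous row and column reduction) yields pivots 8, 23/2, 15/23.
That gives 3 positive pivots.

(3, 0, 0)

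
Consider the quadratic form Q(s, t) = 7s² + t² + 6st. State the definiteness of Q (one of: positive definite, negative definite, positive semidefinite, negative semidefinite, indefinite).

indefinite

The associated matrix is A = [[7, 3], [3, 1]].
Congruent diagonalization of A (simultaneous row and column reduction) yields pivots 7, -2/7.
That gives 1 positive, 1 negative pivots.
Hence Q is indefinite.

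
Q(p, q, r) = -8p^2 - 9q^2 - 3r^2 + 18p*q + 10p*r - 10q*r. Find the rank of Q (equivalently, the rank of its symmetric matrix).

The associated matrix is A = [[-8, 9, 5], [9, -9, -5], [5, -5, -3]].
Applying the same elementary operations to the rows and columns of A produces a congruent diagonal matrix with entries -8, 9/8, -2/9.
Counting signs: 1 positive, 2 negative.
The rank is the number of nonzero pivots: 3.

3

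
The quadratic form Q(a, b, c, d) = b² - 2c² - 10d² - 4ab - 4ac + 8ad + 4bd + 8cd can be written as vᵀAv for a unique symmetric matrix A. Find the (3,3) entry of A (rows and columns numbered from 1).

-2

The coefficient of c² in Q is -2, and that is exactly A[3,3].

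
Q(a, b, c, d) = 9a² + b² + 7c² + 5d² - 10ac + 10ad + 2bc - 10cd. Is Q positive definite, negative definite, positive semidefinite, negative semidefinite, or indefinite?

Write A = [[9, 0, -5, 5], [0, 1, 1, 0], [-5, 1, 7, -5], [5, 0, -5, 5]].
Row-reducing A symmetrically gives the diagonal entries 9, 1, 29/9, 20/29.
Counting signs: 4 positive.
Hence Q is positive definite.

positive definite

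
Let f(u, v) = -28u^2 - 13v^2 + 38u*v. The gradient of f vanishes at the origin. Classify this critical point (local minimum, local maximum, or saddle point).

local maximum

The Hessian at the origin is H = [[-56, 38], [38, -26]].
det H = -56·-26 − (38)² = 12 > 0 and H[1,1] = -56 < 0, so H is negative definite.
Therefore the origin is a local maximum.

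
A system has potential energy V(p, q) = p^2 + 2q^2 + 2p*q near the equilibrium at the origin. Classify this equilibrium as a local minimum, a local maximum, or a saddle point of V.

The Hessian at the origin is H = [[2, 2], [2, 4]].
det H = 2·4 − (2)² = 4 > 0 and H[1,1] = 2 > 0, so H is positive definite.
Therefore the origin is a local minimum.

local minimum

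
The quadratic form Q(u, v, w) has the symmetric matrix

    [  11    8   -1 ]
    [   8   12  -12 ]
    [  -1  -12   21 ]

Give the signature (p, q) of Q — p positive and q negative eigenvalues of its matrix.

Row-reducing A symmetrically gives the diagonal entries 11, 68/11, 6/17.
So there are 3 positive pivots.

(3, 0)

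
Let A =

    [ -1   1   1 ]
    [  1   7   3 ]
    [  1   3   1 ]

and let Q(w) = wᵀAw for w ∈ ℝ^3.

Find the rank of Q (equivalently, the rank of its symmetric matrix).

2

Applying the same elementary operations to the rows and columns of A produces a congruent diagonal matrix with entries -1, 8, 0.
So there are 1 positive, 1 negative, 1 zero pivots.
The rank is the number of nonzero pivots: 2.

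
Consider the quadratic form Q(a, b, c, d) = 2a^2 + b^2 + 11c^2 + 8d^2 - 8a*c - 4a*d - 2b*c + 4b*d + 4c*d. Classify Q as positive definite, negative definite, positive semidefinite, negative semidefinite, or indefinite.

The symmetric matrix of Q is A = [[2, 0, -4, -2], [0, 1, -1, 2], [-4, -1, 11, 2], [-2, 2, 2, 8]].
Leading principal minors: Δ_1 = 2, Δ_2 = 2, Δ_3 = 4, Δ_4 = 8.
All leading principal minors are positive, so by Sylvester's criterion Q is positive definite.

positive definite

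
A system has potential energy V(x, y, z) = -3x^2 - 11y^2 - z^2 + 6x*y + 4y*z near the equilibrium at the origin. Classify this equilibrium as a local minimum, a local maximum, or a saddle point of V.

local maximum

The Hessian at the origin is H = [[-6, 6, 0], [6, -22, 4], [0, 4, -2]].
An LDLᵀ factorisation of H has diagonal entries -6, -16, -1.
So there are 3 negative pivots.
H is negative definite, so the origin is a strict local maximum.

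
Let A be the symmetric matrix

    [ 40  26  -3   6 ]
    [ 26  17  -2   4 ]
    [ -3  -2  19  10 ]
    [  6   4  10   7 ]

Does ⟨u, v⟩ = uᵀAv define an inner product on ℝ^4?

Leading principal minors: Δ_1 = 40, Δ_2 = 4, Δ_3 = 75, Δ_4 = 9.
All leading principal minors are positive, so by Sylvester's criterion Q is positive definite.
⟨·,·⟩ is an inner product exactly when A is positive definite.

yes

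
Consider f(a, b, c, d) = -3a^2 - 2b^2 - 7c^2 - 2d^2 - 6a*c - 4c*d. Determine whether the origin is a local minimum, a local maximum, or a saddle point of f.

local maximum

The Hessian at the origin is H = [[-6, 0, -6, 0], [0, -4, 0, 0], [-6, 0, -14, -4], [0, 0, -4, -4]].
Symmetric row and column elimination reduces H to a congruent diagonal form with pivots -6, -4, -8, -2.
That gives 4 negative pivots.
H is negative definite, so the origin is a strict local maximum.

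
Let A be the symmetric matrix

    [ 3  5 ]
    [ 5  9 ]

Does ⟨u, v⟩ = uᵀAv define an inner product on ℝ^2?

yes

Leading principal minors: Δ_1 = 3, Δ_2 = 2.
All leading principal minors are positive, so by Sylvester's criterion Q is positive definite.
⟨·,·⟩ is an inner product exactly when A is positive definite.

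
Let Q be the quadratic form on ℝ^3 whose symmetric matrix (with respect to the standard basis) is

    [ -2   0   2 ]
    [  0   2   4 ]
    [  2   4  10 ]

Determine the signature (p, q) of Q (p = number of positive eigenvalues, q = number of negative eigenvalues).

(2, 1)

Congruent diagonalization of A (simultaneous row and column reduction) yields pivots -2, 2, 4.
Counting signs: 2 positive, 1 negative.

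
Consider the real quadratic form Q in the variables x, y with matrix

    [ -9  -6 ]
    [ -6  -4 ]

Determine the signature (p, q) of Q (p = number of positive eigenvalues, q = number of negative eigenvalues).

(0, 1)

Symmetric row and column elimination reduces A to a congruent diagonal form with pivots -9, 0.
Counting signs: 1 negative, 1 zero.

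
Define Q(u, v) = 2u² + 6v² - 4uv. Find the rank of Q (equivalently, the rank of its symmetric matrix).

The associated matrix is A = [[2, -2], [-2, 6]].
Symmetric row and column elimination reduces A to a congruent diagonal form with pivots 2, 4.
Counting signs: 2 positive.
The rank is the number of nonzero pivots: 2.

2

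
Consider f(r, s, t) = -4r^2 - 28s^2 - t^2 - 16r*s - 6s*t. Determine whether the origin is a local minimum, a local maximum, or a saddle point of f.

local maximum

The Hessian at the origin is H = [[-8, -16, 0], [-16, -56, -6], [0, -6, -2]].
Congruent diagonalization of H (simultaneous row and column reduction) yields pivots -8, -24, -1/2.
That gives 3 negative pivots.
H is negative definite, so the origin is a strict local maximum.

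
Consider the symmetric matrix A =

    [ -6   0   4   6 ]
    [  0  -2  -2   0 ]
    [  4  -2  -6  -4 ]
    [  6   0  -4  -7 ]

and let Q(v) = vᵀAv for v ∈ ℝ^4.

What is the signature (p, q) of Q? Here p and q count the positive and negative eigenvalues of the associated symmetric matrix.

Applying the same elementary operations to the rows and columns of A produces a congruent diagonal matrix with entries -6, -2, -4/3, -1.
That gives 4 negative pivots.

(0, 4)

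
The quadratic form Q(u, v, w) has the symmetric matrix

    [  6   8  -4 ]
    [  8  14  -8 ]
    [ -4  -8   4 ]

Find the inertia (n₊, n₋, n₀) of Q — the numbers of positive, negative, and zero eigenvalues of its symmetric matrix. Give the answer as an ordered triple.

(2, 1, 0)

Symmetric row and column elimination reduces A to a congruent diagonal form with pivots 6, 10/3, -4/5.
That gives 2 positive, 1 negative pivots.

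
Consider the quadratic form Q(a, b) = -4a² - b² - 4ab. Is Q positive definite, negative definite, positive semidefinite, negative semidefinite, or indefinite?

Write A = [[-4, -2], [-2, -1]].
Congruent diagonalization of A (simultaneous row and column reduction) yields pivots -4, 0.
So there are 1 negative, 1 zero pivots.
Hence Q is negative semidefinite.

negative semidefinite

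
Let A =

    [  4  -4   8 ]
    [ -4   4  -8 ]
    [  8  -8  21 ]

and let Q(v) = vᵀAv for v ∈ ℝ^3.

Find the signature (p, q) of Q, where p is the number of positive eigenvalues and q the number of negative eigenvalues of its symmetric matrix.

(2, 0)

Congruent diagonalization of A (simultaneous row and column reduction) yields pivots 4, 0, 5.
So there are 2 positive, 1 zero pivots.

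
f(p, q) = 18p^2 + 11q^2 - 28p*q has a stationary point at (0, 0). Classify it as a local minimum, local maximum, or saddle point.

local minimum

The Hessian at the origin is H = [[36, -28], [-28, 22]].
det H = 36·22 − (-28)² = 8 > 0 and H[1,1] = 36 > 0, so H is positive definite.
Therefore the origin is a local minimum.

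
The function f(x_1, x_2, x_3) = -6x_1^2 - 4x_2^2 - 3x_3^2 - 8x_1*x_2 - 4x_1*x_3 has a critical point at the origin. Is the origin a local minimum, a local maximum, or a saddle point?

local maximum

The Hessian at the origin is H = [[-12, -8, -4], [-8, -8, 0], [-4, 0, -6]].
Congruent diagonalization of H (simultaneous row and column reduction) yields pivots -12, -8/3, -2.
Counting signs: 3 negative.
H is negative definite, so the origin is a strict local maximum.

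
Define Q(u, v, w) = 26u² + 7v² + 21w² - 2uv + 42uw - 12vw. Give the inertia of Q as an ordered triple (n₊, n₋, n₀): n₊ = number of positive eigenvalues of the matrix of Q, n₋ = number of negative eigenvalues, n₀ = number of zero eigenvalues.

The symmetric matrix is A = [[26, -1, 21], [-1, 7, -6], [21, -6, 21]].
An LDLᵀ factorisation of A has diagonal entries 26, 181/26, 30/181.
That gives 3 positive pivots.

(3, 0, 0)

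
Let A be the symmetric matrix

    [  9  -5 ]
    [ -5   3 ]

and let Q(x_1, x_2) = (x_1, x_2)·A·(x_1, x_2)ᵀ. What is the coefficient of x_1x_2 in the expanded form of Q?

The coefficient of x_1x_2 is A[1,2] + A[2,1] = 2·(-5) = -10.

-10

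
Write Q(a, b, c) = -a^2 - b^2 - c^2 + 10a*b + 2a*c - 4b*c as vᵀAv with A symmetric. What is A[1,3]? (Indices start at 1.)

1

The coefficient of a·c in Q is 2. For a symmetric A this equals A[1,3] + A[3,1] = 2·A[1,3].
So A[1,3] = 2/2 = 1.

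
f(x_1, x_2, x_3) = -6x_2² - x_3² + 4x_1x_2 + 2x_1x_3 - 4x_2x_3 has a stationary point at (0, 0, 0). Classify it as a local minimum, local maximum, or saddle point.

The Hessian at the origin is H = [[0, 4, 2], [4, -12, -4], [2, -4, -2]].
H is indefinite, so the origin is a saddle point.

saddle point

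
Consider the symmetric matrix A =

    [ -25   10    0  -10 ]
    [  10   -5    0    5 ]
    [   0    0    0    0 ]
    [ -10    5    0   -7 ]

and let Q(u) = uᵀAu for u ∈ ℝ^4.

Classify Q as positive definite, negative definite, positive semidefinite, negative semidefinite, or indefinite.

Row-reducing A symmetrically gives the diagonal entries -25, -1, 0, -2.
That gives 3 negative, 1 zero pivots.
Hence Q is negative semidefinite.

negative semidefinite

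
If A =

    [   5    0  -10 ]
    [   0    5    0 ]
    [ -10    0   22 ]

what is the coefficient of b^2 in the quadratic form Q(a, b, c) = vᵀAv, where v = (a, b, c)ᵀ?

5

The coefficient of b^2 is the diagonal entry A[2,2] = 5.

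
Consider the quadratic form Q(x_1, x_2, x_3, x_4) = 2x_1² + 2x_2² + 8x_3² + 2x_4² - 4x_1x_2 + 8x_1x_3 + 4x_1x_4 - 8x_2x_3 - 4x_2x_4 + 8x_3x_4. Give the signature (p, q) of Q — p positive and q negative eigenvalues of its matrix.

(1, 0)

The symmetric matrix is A = [[2, -2, 4, 2], [-2, 2, -4, -2], [4, -4, 8, 4], [2, -2, 4, 2]].
Applying the same elementary operations to the rows and columns of A produces a congruent diagonal matrix with entries 2, 0, 0, 0.
Counting signs: 1 positive, 3 zero.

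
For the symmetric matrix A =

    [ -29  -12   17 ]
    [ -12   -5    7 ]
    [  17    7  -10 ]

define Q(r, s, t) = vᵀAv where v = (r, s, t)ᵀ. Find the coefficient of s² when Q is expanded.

-5

The coefficient of s² is the diagonal entry A[2,2] = -5.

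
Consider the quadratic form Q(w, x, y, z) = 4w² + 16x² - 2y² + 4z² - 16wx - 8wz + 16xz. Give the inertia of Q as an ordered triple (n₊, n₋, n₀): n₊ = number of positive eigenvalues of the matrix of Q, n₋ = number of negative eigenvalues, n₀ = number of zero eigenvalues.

(1, 1, 2)

The symmetric matrix is A = [[4, -8, 0, -4], [-8, 16, 0, 8], [0, 0, -2, 0], [-4, 8, 0, 4]].
Congruent diagonalization of A (simultaneous row and column reduction) yields pivots 4, 0, -2, 0.
Counting signs: 1 positive, 1 negative, 2 zero.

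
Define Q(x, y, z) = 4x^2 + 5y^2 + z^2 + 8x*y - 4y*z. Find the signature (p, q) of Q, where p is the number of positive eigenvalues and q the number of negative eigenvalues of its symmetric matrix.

The symmetric matrix is A = [[4, 4, 0], [4, 5, -2], [0, -2, 1]].
Row-reducing A symmetrically gives the diagonal entries 4, 1, -3.
That gives 2 positive, 1 negative pivots.

(2, 1)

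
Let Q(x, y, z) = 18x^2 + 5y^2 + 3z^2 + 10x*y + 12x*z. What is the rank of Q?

3

The associated matrix is A = [[18, 5, 6], [5, 5, 0], [6, 0, 3]].
Congruent diagonalization of A (simultaneous row and column reduction) yields pivots 18, 65/18, 3/13.
Counting signs: 3 positive.
The rank is the number of nonzero pivots: 3.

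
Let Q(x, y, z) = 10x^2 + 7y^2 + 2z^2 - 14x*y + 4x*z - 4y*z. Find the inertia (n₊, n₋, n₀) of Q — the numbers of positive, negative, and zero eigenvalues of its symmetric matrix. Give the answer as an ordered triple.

Write A = [[10, -7, 2], [-7, 7, -2], [2, -2, 2]].
Row-reducing A symmetrically gives the diagonal entries 10, 21/10, 10/7.
So there are 3 positive pivots.

(3, 0, 0)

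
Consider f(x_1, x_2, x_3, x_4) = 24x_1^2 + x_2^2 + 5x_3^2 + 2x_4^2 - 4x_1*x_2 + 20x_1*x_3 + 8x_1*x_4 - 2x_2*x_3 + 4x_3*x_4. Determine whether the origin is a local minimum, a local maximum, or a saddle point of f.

local minimum

The Hessian at the origin is H = [[48, -4, 20, 8], [-4, 2, -2, 0], [20, -2, 10, 4], [8, 0, 4, 4]].
Symmetric row and column elimination reduces H to a congruent diagonal form with pivots 48, 5/3, 8/5, 2.
Counting signs: 4 positive.
H is positive definite, so the origin is a strict local minimum.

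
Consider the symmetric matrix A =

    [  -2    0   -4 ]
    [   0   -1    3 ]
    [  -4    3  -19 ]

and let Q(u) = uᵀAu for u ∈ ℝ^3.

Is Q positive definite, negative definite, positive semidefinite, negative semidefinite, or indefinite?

negative definite

Symmetric row and column elimination reduces A to a congruent diagonal form with pivots -2, -1, -2.
That gives 3 negative pivots.
Hence Q is negative definite.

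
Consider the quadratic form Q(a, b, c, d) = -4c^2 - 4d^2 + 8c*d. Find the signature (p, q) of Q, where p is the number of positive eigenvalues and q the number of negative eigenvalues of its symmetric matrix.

(0, 1)

The associated matrix is A = [[0, 0, 0, 0], [0, 0, 0, 0], [0, 0, -4, 4], [0, 0, 4, -4]].
Symmetric row and column elimination reduces A to a congruent diagonal form with pivots 0, 0, -4, 0.
So there are 1 negative, 3 zero pivots.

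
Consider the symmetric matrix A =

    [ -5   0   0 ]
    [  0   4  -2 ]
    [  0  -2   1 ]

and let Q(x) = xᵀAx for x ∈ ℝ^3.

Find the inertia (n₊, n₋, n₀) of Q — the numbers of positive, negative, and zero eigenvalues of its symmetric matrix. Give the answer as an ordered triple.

Symmetric row and column elimination reduces A to a congruent diagonal form with pivots -5, 4, 0.
Counting signs: 1 positive, 1 negative, 1 zero.

(1, 1, 1)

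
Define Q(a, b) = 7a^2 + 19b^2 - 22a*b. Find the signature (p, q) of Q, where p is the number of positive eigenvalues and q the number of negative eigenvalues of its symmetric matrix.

(2, 0)

The symmetric matrix is A = [[7, -11], [-11, 19]].
Row-reducing A symmetrically gives the diagonal entries 7, 12/7.
That gives 2 positive pivots.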